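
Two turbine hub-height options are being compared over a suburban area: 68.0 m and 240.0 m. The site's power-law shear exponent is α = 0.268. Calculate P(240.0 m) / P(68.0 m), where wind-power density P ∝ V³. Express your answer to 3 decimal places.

Speed ratio: V_B/V_A = (z_B/z_A)^α = (240.0/68.0)^0.268 = (3.5294)^0.268 = 1.40212
Power-density ratio: P_B/P_A = (V_B/V_A)³ = (1.40212)³ = 2.75647

2.756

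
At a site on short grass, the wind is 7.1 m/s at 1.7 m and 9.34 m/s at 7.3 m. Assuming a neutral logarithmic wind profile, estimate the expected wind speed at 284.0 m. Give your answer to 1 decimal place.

Log law: V ∝ ln(z/z₀). From the pair, with r = V₁/V₂ = 0.76017,
ln z₀ = (ln z₁ − r·ln z₂)/(1 − r) = (0.5306 − 0.76017×1.9879)/0.23983 = -4.0883 → z₀ = 0.01677 m
V₃ = V₁ · ln(z₃/z₀)/ln(z₁/z₀) = 7.1 × 9.7373/4.6189 = 14.9676 m/s

15.0 m/s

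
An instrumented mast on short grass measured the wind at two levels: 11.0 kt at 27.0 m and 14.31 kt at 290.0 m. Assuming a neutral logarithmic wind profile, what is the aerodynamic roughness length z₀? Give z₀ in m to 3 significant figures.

z₀ ≈ 0.0101 m

Log law: V(z) ∝ ln(z/z₀). With r = V₁/V₂ = 11.0/14.31 = 0.76869,
r · ln(z₂/z₀) = ln(z₁/z₀) ⇒ ln z₀ = (ln z₁ − r·ln z₂)/(1 − r)
ln z₀ = (3.29584 − 0.76869×5.66988) / 0.23131 = -4.5937
z₀ = exp(-4.5937) = 0.01012 m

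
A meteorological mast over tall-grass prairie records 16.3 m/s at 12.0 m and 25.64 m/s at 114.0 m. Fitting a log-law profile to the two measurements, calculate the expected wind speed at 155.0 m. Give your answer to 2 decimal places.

Log law: V ∝ ln(z/z₀). From the pair, with r = V₁/V₂ = 0.63573,
ln z₀ = (ln z₁ − r·ln z₂)/(1 − r) = (2.4849 − 0.63573×4.7362)/0.36427 = -1.4440 → z₀ = 0.2360 m
V₃ = V₁ · ln(z₃/z₀)/ln(z₁/z₀) = 16.3 × 6.4874/3.9289 = 26.9146 m/s

26.91 m/s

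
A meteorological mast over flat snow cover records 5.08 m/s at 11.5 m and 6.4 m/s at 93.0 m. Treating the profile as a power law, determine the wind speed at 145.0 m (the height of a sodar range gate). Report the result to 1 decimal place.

6.7 m/s

First find α: α = ln(V₂/V₁)/ln(z₂/z₁) = ln(6.4/5.08)/ln(93.0/11.5) = 0.23099/2.09025 = 0.1105
Extrapolate from 93.0 m to 145.0 m: V₃ = 6.4 × (145.0/93.0)^0.1105 = 6.4 × 1.0503 = 6.7219 m/s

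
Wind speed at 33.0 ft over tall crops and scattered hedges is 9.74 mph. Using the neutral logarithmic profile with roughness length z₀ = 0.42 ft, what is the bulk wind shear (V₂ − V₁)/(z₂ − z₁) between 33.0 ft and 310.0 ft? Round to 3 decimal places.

Log law: V₂ = V₁ · ln(z₂/z₀)/ln(z₁/z₀) = 9.74 × 6.6041/4.3640 = 14.7396 mph
ΔV/Δz = (14.7396 − 9.74)/(310.0 − 33.0) = 4.9996/277.0000 = 0.01805 mph/ft

0.018 mph/ft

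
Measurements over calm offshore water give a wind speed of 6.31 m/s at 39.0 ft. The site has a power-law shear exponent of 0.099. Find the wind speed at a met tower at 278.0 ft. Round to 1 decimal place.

7.7 m/s

Power-law profile: V₂ = V₁ · (z₂/z₁)^α
V₂ = 6.31 × (278.0/39.0)^0.099 = 6.31 × (7.1282)^0.099
    = 6.31 × 1.2146 = 7.6643 m/s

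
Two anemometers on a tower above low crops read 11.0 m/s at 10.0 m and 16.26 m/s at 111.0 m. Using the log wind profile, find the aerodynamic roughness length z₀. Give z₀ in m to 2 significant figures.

Log law: V(z) ∝ ln(z/z₀). With r = V₁/V₂ = 11.0/16.26 = 0.67651,
r · ln(z₂/z₀) = ln(z₁/z₀) ⇒ ln z₀ = (ln z₁ − r·ln z₂)/(1 − r)
ln z₀ = (2.30259 − 0.67651×4.70953) / 0.32349 = -2.7310
z₀ = exp(-2.7310) = 0.06516 m

z₀ ≈ 0.065 m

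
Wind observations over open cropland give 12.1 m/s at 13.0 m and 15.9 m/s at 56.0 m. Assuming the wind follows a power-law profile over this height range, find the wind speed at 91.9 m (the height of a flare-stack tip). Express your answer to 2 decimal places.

17.44 m/s

First find α: α = ln(V₂/V₁)/ln(z₂/z₁) = ln(15.9/12.1)/ln(56.0/13.0) = 0.27311/1.46040 = 0.1870
Extrapolate from 56.0 m to 91.9 m: V₃ = 15.9 × (91.9/56.0)^0.1870 = 15.9 × 1.0971 = 17.4433 m/s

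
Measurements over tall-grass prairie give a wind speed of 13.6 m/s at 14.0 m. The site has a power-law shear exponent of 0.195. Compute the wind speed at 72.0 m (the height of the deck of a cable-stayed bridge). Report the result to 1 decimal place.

Power-law profile: V₂ = V₁ · (z₂/z₁)^α
V₂ = 13.6 × (72.0/14.0)^0.195 = 13.6 × (5.1429)^0.195
    = 13.6 × 1.3762 = 18.7165 m/s

18.7 m/s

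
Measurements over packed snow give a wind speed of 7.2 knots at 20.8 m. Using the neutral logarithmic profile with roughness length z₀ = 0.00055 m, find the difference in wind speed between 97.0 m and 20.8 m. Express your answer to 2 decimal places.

1.05 knots

Log law: V₂ = V₁ · ln(z₂/z₀)/ln(z₁/z₀) = 7.2 × 12.0803/10.5405 = 8.2518 knots
ΔV = 8.2518 − 7.2 = 1.0518 knots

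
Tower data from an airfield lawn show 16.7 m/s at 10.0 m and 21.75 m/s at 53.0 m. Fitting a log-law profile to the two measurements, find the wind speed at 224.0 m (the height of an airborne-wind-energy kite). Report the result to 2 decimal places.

Log law: V ∝ ln(z/z₀). From the pair, with r = V₁/V₂ = 0.76782,
ln z₀ = (ln z₁ − r·ln z₂)/(1 − r) = (2.3026 − 0.76782×3.9703)/0.23218 = -3.2124 → z₀ = 0.04026 m
V₃ = V₁ · ln(z₃/z₀)/ln(z₁/z₀) = 16.7 × 8.6241/5.5150 = 26.1146 m/s

26.11 m/s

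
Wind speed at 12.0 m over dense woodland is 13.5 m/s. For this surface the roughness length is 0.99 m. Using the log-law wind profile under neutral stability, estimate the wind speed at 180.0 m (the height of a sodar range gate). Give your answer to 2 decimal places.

Log law: V(z) ∝ ln(z/z₀), so V₂/V₁ = ln(z₂/z₀) / ln(z₁/z₀).
ln(180.0/0.99) = 5.2030, ln(12.0/0.99) = 2.4950
V₂ = 13.5 × 5.2030/2.4950 = 13.5 × 2.0854 = 28.1530 m/s

28.15 m/s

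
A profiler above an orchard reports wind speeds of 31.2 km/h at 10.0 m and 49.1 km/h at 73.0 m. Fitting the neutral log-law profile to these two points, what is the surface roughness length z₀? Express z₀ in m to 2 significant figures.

Log law: V(z) ∝ ln(z/z₀). With r = V₁/V₂ = 31.2/49.1 = 0.63544,
r · ln(z₂/z₀) = ln(z₁/z₀) ⇒ ln z₀ = (ln z₁ − r·ln z₂)/(1 − r)
ln z₀ = (2.30259 − 0.63544×4.29046) / 0.36456 = -1.1623
z₀ = exp(-1.1623) = 0.3128 m

z₀ ≈ 0.31 m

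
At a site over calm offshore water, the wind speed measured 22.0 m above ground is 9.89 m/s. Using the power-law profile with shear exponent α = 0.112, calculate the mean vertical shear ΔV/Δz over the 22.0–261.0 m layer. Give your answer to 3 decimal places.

0.013 m/s/m

Power law: V₂ = V₁ · (z₂/z₁)^α = 9.89 × (11.8636)^0.112 = 13.0469 m/s
ΔV/Δz = (13.0469 − 9.89)/(261.0 − 22.0) = 3.1569/239.0000 = 0.01321 m/s/m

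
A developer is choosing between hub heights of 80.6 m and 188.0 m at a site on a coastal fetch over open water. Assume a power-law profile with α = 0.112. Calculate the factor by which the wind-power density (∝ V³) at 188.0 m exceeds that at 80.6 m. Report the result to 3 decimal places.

1.329

Speed ratio: V_B/V_A = (z_B/z_A)^α = (188.0/80.6)^0.112 = (2.3325)^0.112 = 1.09950
Power-density ratio: P_B/P_A = (V_B/V_A)³ = (1.09950)³ = 1.32919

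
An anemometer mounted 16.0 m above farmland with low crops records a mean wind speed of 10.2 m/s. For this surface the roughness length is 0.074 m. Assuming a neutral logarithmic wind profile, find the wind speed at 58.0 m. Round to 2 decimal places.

Log law: V(z) ∝ ln(z/z₀), so V₂/V₁ = ln(z₂/z₀) / ln(z₁/z₀).
ln(58.0/0.074) = 6.6641, ln(16.0/0.074) = 5.3763
V₂ = 10.2 × 6.6641/5.3763 = 10.2 × 1.2395 = 12.6433 m/s

12.64 m/s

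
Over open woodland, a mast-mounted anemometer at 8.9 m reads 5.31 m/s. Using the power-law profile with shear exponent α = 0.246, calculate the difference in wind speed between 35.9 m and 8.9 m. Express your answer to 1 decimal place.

2.2 m/s

Power law: V₂ = V₁ · (z₂/z₁)^α = 5.31 × (4.0337)^0.246 = 7.4834 m/s
ΔV = 7.4834 − 5.31 = 2.1734 m/s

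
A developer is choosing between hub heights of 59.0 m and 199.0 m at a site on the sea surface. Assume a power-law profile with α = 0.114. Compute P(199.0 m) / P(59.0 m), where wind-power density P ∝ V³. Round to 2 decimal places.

1.52

Speed ratio: V_B/V_A = (z_B/z_A)^α = (199.0/59.0)^0.114 = (3.3729)^0.114 = 1.14866
Power-density ratio: P_B/P_A = (V_B/V_A)³ = (1.14866)³ = 1.51557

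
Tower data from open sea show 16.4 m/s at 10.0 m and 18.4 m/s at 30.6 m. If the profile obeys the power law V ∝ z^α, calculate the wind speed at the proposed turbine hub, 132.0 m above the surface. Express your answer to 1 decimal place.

21.4 m/s

First find α: α = ln(V₂/V₁)/ln(z₂/z₁) = ln(18.4/16.4)/ln(30.6/10.0) = 0.11507/1.11841 = 0.1029
Extrapolate from 30.6 m to 132.0 m: V₃ = 18.4 × (132.0/30.6)^0.1029 = 18.4 × 1.1623 = 21.3863 m/s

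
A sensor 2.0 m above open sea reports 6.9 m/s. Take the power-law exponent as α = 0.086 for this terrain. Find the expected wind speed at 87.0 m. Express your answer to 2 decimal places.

9.54 m/s

Power-law profile: V₂ = V₁ · (z₂/z₁)^α
V₂ = 6.9 × (87.0/2.0)^0.086 = 6.9 × (43.5000)^0.086
    = 6.9 × 1.3833 = 9.5446 m/s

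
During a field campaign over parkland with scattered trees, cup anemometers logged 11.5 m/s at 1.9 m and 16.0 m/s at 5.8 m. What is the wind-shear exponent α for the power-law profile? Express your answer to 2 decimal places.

α ≈ 0.30

Power law: V₂/V₁ = (z₂/z₁)^α ⇒ α = ln(V₂/V₁) / ln(z₂/z₁)
α = ln(16.0/11.5) / ln(5.8/1.9) = ln(1.3913) / ln(3.0526)
  = 0.33024 / 1.11600 = 0.29591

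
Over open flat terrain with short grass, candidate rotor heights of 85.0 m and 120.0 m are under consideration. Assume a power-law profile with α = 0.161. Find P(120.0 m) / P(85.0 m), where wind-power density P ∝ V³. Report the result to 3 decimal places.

1.181

Speed ratio: V_B/V_A = (z_B/z_A)^α = (120.0/85.0)^0.161 = (1.4118)^0.161 = 1.05709
Power-density ratio: P_B/P_A = (V_B/V_A)³ = (1.05709)³ = 1.18123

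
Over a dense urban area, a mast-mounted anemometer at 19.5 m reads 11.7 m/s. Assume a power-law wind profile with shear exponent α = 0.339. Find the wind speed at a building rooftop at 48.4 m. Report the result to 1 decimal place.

15.9 m/s

Power-law profile: V₂ = V₁ · (z₂/z₁)^α
V₂ = 11.7 × (48.4/19.5)^0.339 = 11.7 × (2.4821)^0.339
    = 11.7 × 1.3609 = 15.9231 m/s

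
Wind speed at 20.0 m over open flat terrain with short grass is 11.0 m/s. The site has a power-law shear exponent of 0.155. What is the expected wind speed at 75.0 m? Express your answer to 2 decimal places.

Power-law profile: V₂ = V₁ · (z₂/z₁)^α
V₂ = 11.0 × (75.0/20.0)^0.155 = 11.0 × (3.7500)^0.155
    = 11.0 × 1.2274 = 13.5010 m/s

13.50 m/s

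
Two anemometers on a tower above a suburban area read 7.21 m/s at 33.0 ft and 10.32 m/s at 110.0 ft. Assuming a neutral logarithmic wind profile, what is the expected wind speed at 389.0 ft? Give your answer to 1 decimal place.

13.6 m/s

Log law: V ∝ ln(z/z₀). From the pair, with r = V₁/V₂ = 0.69864,
ln z₀ = (ln z₁ − r·ln z₂)/(1 − r) = (3.4965 − 0.69864×4.7005)/0.30136 = 0.7053 → z₀ = 2.024 ft
V₃ = V₁ · ln(z₃/z₀)/ln(z₁/z₀) = 7.21 × 5.2583/2.7912 = 13.5827 m/s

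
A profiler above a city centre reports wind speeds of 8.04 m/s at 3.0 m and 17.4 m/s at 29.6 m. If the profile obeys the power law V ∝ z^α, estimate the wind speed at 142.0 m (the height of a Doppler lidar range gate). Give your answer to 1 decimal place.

First find α: α = ln(V₂/V₁)/ln(z₂/z₁) = ln(17.4/8.04)/ln(29.6/3.0) = 0.77204/2.28916 = 0.3373
Extrapolate from 29.6 m to 142.0 m: V₃ = 17.4 × (142.0/29.6)^0.3373 = 17.4 × 1.6970 = 29.5272 m/s

29.5 m/s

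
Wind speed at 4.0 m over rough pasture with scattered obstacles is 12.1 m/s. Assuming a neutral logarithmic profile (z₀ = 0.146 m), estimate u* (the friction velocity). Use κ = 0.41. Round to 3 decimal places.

Log law: V(z) = (u*/κ) · ln(z/z₀) ⇒ u* = κ · V / ln(z/z₀)
u* = 0.41 × 12.1 / ln(4.0/0.146) = 0.41 × 12.1 / 3.3104
   = 4.9610 / 3.3104 = 1.4986 m/s

u* ≈ 1.499 m/s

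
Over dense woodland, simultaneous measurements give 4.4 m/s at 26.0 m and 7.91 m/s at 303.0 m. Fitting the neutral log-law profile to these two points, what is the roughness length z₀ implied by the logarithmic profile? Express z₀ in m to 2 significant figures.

z₀ ≈ 1.2 m

Log law: V(z) ∝ ln(z/z₀). With r = V₁/V₂ = 4.4/7.91 = 0.55626,
r · ln(z₂/z₀) = ln(z₁/z₀) ⇒ ln z₀ = (ln z₁ − r·ln z₂)/(1 − r)
ln z₀ = (3.25810 − 0.55626×5.71373) / 0.44374 = 0.1798
z₀ = exp(0.1798) = 1.197 m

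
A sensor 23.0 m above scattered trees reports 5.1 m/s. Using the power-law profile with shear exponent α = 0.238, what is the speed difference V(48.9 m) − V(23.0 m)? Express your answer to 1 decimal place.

1.0 m/s

Power law: V₂ = V₁ · (z₂/z₁)^α = 5.1 × (2.1261)^0.238 = 6.1029 m/s
ΔV = 6.1029 − 5.1 = 1.0029 m/s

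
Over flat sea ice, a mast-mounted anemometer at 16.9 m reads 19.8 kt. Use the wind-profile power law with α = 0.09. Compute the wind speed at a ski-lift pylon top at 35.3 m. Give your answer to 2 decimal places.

Power-law profile: V₂ = V₁ · (z₂/z₁)^α
V₂ = 19.8 × (35.3/16.9)^0.09 = 19.8 × (2.0888)^0.09
    = 19.8 × 1.0685 = 21.1570 kt

21.16 kt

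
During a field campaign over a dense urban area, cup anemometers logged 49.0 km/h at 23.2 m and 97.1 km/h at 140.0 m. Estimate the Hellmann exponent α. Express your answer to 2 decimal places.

Power law: V₂/V₁ = (z₂/z₁)^α ⇒ α = ln(V₂/V₁) / ln(z₂/z₁)
α = ln(97.1/49.0) / ln(140.0/23.2) = ln(1.9816) / ln(6.0345)
  = 0.68392 / 1.79749 = 0.38049

α ≈ 0.38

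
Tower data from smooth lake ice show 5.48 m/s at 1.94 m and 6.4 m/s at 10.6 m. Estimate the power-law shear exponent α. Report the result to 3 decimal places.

α ≈ 0.091

Power law: V₂/V₁ = (z₂/z₁)^α ⇒ α = ln(V₂/V₁) / ln(z₂/z₁)
α = ln(6.4/5.48) / ln(10.6/1.94) = ln(1.1679) / ln(5.4639)
  = 0.15519 / 1.69817 = 0.09139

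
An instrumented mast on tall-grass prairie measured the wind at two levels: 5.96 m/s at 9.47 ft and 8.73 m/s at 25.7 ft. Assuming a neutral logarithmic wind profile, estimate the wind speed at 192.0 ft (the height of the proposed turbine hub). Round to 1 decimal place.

14.3 m/s

Log law: V ∝ ln(z/z₀). From the pair, with r = V₁/V₂ = 0.68270,
ln z₀ = (ln z₁ − r·ln z₂)/(1 − r) = (2.2481 − 0.68270×3.2465)/0.31730 = 0.1000 → z₀ = 1.105 ft
V₃ = V₁ · ln(z₃/z₀)/ln(z₁/z₀) = 5.96 × 5.1575/2.1481 = 14.3096 m/s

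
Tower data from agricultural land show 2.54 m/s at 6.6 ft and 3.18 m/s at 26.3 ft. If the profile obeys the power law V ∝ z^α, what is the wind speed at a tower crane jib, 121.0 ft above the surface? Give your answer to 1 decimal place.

First find α: α = ln(V₂/V₁)/ln(z₂/z₁) = ln(3.18/2.54)/ln(26.3/6.6) = 0.22472/1.38250 = 0.1625
Extrapolate from 26.3 ft to 121.0 ft: V₃ = 3.18 × (121.0/26.3)^0.1625 = 3.18 × 1.2816 = 4.0754 m/s

4.1 m/s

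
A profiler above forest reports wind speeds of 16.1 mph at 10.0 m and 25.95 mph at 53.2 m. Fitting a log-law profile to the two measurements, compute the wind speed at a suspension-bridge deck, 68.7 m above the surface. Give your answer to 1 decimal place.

Log law: V ∝ ln(z/z₀). From the pair, with r = V₁/V₂ = 0.62042,
ln z₀ = (ln z₁ − r·ln z₂)/(1 − r) = (2.3026 − 0.62042×3.9741)/0.37958 = -0.4295 → z₀ = 0.6509 m
V₃ = V₁ · ln(z₃/z₀)/ln(z₁/z₀) = 16.1 × 4.6592/2.7321 = 27.4568 mph

27.5 mph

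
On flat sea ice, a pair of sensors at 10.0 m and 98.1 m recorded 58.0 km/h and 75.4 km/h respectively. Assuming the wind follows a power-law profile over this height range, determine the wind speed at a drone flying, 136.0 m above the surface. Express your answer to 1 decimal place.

First find α: α = ln(V₂/V₁)/ln(z₂/z₁) = ln(75.4/58.0)/ln(98.1/10.0) = 0.26236/2.28340 = 0.1149
Extrapolate from 98.1 m to 136.0 m: V₃ = 75.4 × (136.0/98.1)^0.1149 = 75.4 × 1.0382 = 78.2839 km/h

78.3 km/h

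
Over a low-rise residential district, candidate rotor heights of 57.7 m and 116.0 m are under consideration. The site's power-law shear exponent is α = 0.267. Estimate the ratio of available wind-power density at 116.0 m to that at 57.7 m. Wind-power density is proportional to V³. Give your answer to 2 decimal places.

1.75

Speed ratio: V_B/V_A = (z_B/z_A)^α = (116.0/57.7)^0.267 = (2.0104)^0.267 = 1.20497
Power-density ratio: P_B/P_A = (V_B/V_A)³ = (1.20497)³ = 1.74956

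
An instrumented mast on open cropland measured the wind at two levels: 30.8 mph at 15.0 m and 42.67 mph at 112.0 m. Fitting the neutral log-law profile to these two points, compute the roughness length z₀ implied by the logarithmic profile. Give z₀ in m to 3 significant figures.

Log law: V(z) ∝ ln(z/z₀). With r = V₁/V₂ = 30.8/42.67 = 0.72182,
r · ln(z₂/z₀) = ln(z₁/z₀) ⇒ ln z₀ = (ln z₁ − r·ln z₂)/(1 − r)
ln z₀ = (2.70805 − 0.72182×4.71850) / 0.27818 = -2.5086
z₀ = exp(-2.5086) = 0.08138 m

z₀ ≈ 0.0814 m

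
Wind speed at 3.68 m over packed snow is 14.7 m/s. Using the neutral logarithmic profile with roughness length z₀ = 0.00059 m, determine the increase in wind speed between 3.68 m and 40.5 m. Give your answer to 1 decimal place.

Log law: V₂ = V₁ · ln(z₂/z₀)/ln(z₁/z₀) = 14.7 × 11.1367/8.7383 = 18.7347 m/s
ΔV = 18.7347 − 14.7 = 4.0347 m/s

4.0 m/s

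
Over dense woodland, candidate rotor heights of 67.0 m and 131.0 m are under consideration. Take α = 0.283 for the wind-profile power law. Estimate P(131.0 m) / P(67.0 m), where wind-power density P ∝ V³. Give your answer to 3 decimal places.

1.767

Speed ratio: V_B/V_A = (z_B/z_A)^α = (131.0/67.0)^0.283 = (1.9552)^0.283 = 1.20895
Power-density ratio: P_B/P_A = (V_B/V_A)³ = (1.20895)³ = 1.76696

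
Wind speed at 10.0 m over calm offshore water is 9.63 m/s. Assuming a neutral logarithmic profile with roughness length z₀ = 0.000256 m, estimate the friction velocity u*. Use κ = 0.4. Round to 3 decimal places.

u* ≈ 0.364 m/s

Log law: V(z) = (u*/κ) · ln(z/z₀) ⇒ u* = κ · V / ln(z/z₀)
u* = 0.4 × 9.63 / ln(10.0/0.000256) = 0.4 × 9.63 / 10.5729
   = 3.8520 / 10.5729 = 0.3643 m/s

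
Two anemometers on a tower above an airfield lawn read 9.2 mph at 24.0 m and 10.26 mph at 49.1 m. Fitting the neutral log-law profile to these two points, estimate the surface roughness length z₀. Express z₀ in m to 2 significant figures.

Log law: V(z) ∝ ln(z/z₀). With r = V₁/V₂ = 9.2/10.26 = 0.89669,
r · ln(z₂/z₀) = ln(z₁/z₀) ⇒ ln z₀ = (ln z₁ − r·ln z₂)/(1 − r)
ln z₀ = (3.17805 − 0.89669×3.89386) / 0.10331 = -3.0346
z₀ = exp(-3.0346) = 0.04809 m

z₀ ≈ 0.048 m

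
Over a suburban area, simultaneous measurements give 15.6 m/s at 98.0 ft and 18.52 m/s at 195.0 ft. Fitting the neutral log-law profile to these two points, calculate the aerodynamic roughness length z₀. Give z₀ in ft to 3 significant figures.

z₀ ≈ 2.48 ft

Log law: V(z) ∝ ln(z/z₀). With r = V₁/V₂ = 15.6/18.52 = 0.84233,
r · ln(z₂/z₀) = ln(z₁/z₀) ⇒ ln z₀ = (ln z₁ − r·ln z₂)/(1 − r)
ln z₀ = (4.58497 − 0.84233×5.27300) / 0.15767 = 0.9092
z₀ = exp(0.9092) = 2.482 ft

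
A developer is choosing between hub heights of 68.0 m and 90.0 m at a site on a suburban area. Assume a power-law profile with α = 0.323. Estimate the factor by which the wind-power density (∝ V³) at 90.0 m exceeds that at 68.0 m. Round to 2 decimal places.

Speed ratio: V_B/V_A = (z_B/z_A)^α = (90.0/68.0)^0.323 = (1.3235)^0.323 = 1.09476
Power-density ratio: P_B/P_A = (V_B/V_A)³ = (1.09476)³ = 1.31208

1.31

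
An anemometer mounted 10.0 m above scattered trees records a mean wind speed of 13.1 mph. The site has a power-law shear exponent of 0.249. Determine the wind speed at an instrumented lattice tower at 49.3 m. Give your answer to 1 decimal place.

19.5 mph

Power-law profile: V₂ = V₁ · (z₂/z₁)^α
V₂ = 13.1 × (49.3/10.0)^0.249 = 13.1 × (4.9300)^0.249
    = 13.1 × 1.4877 = 19.4890 mph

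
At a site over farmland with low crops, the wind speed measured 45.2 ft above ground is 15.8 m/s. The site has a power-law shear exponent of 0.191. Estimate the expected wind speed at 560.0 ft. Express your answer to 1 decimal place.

25.6 m/s

Power-law profile: V₂ = V₁ · (z₂/z₁)^α
V₂ = 15.8 × (560.0/45.2)^0.191 = 15.8 × (12.3894)^0.191
    = 15.8 × 1.6172 = 25.5523 m/s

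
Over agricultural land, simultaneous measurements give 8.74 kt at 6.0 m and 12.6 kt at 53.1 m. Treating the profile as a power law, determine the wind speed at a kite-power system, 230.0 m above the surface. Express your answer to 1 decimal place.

First find α: α = ln(V₂/V₁)/ln(z₂/z₁) = ln(12.6/8.74)/ln(53.1/6.0) = 0.36579/2.18042 = 0.1678
Extrapolate from 53.1 m to 230.0 m: V₃ = 12.6 × (230.0/53.1)^0.1678 = 12.6 × 1.2788 = 16.1128 kt

16.1 kt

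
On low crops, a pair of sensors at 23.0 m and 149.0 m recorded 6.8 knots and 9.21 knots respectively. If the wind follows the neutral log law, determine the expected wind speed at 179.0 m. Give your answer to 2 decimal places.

9.45 knots

Log law: V ∝ ln(z/z₀). From the pair, with r = V₁/V₂ = 0.73833,
ln z₀ = (ln z₁ − r·ln z₂)/(1 − r) = (3.1355 − 0.73833×5.0039)/0.26167 = -2.1365 → z₀ = 0.1181 m
V₃ = V₁ · ln(z₃/z₀)/ln(z₁/z₀) = 6.8 × 7.3239/5.2720 = 9.4466 knots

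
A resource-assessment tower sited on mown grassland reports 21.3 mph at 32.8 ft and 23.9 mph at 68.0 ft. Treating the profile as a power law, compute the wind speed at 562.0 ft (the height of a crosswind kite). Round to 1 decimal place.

33.4 mph

First find α: α = ln(V₂/V₁)/ln(z₂/z₁) = ln(23.9/21.3)/ln(68.0/32.8) = 0.11517/0.72908 = 0.1580
Extrapolate from 68.0 ft to 562.0 ft: V₃ = 23.9 × (562.0/68.0)^0.1580 = 23.9 × 1.3960 = 33.3650 mph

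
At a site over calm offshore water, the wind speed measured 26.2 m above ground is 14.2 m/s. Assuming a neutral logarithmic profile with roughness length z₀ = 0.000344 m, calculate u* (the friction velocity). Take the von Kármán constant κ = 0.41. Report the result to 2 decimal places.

u* ≈ 0.52 m/s

Log law: V(z) = (u*/κ) · ln(z/z₀) ⇒ u* = κ · V / ln(z/z₀)
u* = 0.41 × 14.2 / ln(26.2/0.000344) = 0.41 × 14.2 / 11.2406
   = 5.8220 / 11.2406 = 0.5179 m/s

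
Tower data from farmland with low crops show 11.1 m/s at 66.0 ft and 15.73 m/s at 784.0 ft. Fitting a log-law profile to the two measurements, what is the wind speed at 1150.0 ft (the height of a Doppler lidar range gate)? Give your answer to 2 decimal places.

Log law: V ∝ ln(z/z₀). From the pair, with r = V₁/V₂ = 0.70566,
ln z₀ = (ln z₁ − r·ln z₂)/(1 − r) = (4.1897 − 0.70566×6.6644)/0.29434 = -1.7433 → z₀ = 0.1749 ft
V₃ = V₁ · ln(z₃/z₀)/ln(z₁/z₀) = 11.1 × 8.7909/5.9330 = 16.4468 m/s

16.45 m/s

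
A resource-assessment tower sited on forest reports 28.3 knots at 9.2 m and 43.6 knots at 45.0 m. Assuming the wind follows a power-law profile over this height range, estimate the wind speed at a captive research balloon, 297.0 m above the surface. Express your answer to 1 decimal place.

72.9 knots

First find α: α = ln(V₂/V₁)/ln(z₂/z₁) = ln(43.6/28.3)/ln(45.0/9.2) = 0.43220/1.58746 = 0.2723
Extrapolate from 45.0 m to 297.0 m: V₃ = 43.6 × (297.0/45.0)^0.2723 = 43.6 × 1.6716 = 72.8807 knots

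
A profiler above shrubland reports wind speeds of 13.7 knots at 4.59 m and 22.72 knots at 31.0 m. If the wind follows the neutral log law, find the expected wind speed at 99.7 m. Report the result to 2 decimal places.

28.24 knots

Log law: V ∝ ln(z/z₀). From the pair, with r = V₁/V₂ = 0.60299,
ln z₀ = (ln z₁ − r·ln z₂)/(1 − r) = (1.5239 − 0.60299×3.4340)/0.39701 = -1.3773 → z₀ = 0.2523 m
V₃ = V₁ · ln(z₃/z₀)/ln(z₁/z₀) = 13.7 × 5.9794/2.9012 = 28.2364 knots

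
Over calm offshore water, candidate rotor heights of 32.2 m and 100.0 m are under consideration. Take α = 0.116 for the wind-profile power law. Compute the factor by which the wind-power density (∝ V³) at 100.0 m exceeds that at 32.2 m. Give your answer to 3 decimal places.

Speed ratio: V_B/V_A = (z_B/z_A)^α = (100.0/32.2)^0.116 = (3.1056)^0.116 = 1.14048
Power-density ratio: P_B/P_A = (V_B/V_A)³ = (1.14048)³ = 1.48343

1.483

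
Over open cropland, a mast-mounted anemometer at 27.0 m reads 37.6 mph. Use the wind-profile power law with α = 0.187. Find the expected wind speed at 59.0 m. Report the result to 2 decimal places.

43.52 mph

Power-law profile: V₂ = V₁ · (z₂/z₁)^α
V₂ = 37.6 × (59.0/27.0)^0.187 = 37.6 × (2.1852)^0.187
    = 37.6 × 1.1574 = 43.5183 mph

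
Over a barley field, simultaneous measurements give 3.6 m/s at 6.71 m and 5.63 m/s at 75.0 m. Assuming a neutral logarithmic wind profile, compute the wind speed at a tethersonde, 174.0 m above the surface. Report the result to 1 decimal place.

6.3 m/s

Log law: V ∝ ln(z/z₀). From the pair, with r = V₁/V₂ = 0.63943,
ln z₀ = (ln z₁ − r·ln z₂)/(1 − r) = (1.9036 − 0.63943×4.3175)/0.36057 = -2.3772 → z₀ = 0.09281 m
V₃ = V₁ · ln(z₃/z₀)/ln(z₁/z₀) = 3.6 × 7.5362/4.2808 = 6.3377 m/s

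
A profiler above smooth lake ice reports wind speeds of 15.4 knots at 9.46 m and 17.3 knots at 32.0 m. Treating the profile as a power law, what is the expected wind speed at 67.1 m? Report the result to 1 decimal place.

18.6 knots

First find α: α = ln(V₂/V₁)/ln(z₂/z₁) = ln(17.3/15.4)/ln(32.0/9.46) = 0.11634/1.21866 = 0.0955
Extrapolate from 32.0 m to 67.1 m: V₃ = 17.3 × (67.1/32.0)^0.0955 = 17.3 × 1.0732 = 18.5671 knots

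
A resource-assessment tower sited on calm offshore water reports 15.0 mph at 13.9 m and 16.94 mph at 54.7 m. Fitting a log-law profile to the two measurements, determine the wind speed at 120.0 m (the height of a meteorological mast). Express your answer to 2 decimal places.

18.05 mph

Log law: V ∝ ln(z/z₀). From the pair, with r = V₁/V₂ = 0.88548,
ln z₀ = (ln z₁ − r·ln z₂)/(1 − r) = (2.6319 − 0.88548×4.0019)/0.11452 = -7.9607 → z₀ = 0.0003489 m
V₃ = V₁ · ln(z₃/z₀)/ln(z₁/z₀) = 15.0 × 12.7482/10.5926 = 18.0525 mph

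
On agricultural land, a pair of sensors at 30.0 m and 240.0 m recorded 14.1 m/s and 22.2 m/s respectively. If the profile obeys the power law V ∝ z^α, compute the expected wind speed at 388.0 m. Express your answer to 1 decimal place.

First find α: α = ln(V₂/V₁)/ln(z₂/z₁) = ln(22.2/14.1)/ln(240.0/30.0) = 0.45392/2.07944 = 0.2183
Extrapolate from 240.0 m to 388.0 m: V₃ = 22.2 × (388.0/240.0)^0.2183 = 22.2 × 1.1106 = 24.6543 m/s

24.7 m/s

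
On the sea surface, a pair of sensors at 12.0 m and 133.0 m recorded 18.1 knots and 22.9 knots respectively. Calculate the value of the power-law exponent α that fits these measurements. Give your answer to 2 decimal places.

Power law: V₂/V₁ = (z₂/z₁)^α ⇒ α = ln(V₂/V₁) / ln(z₂/z₁)
α = ln(22.9/18.1) / ln(133.0/12.0) = ln(1.2652) / ln(11.0833)
  = 0.23522 / 2.40544 = 0.09779

α ≈ 0.10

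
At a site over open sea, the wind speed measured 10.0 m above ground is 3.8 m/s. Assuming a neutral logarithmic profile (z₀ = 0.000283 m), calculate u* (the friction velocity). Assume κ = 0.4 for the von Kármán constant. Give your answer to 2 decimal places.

Log law: V(z) = (u*/κ) · ln(z/z₀) ⇒ u* = κ · V / ln(z/z₀)
u* = 0.4 × 3.8 / ln(10.0/0.000283) = 0.4 × 3.8 / 10.4726
   = 1.5200 / 10.4726 = 0.1451 m/s

u* ≈ 0.15 m/s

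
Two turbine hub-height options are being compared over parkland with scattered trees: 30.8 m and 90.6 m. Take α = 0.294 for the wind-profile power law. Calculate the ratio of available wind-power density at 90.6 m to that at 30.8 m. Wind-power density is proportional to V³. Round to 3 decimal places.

2.590

Speed ratio: V_B/V_A = (z_B/z_A)^α = (90.6/30.8)^0.294 = (2.9416)^0.294 = 1.37329
Power-density ratio: P_B/P_A = (V_B/V_A)³ = (1.37329)³ = 2.58991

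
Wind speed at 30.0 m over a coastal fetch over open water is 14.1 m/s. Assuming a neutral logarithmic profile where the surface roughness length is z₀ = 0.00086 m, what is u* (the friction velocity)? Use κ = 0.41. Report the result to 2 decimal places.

u* ≈ 0.55 m/s

Log law: V(z) = (u*/κ) · ln(z/z₀) ⇒ u* = κ · V / ln(z/z₀)
u* = 0.41 × 14.1 / ln(30.0/0.00086) = 0.41 × 14.1 / 10.4598
   = 5.7810 / 10.4598 = 0.5527 m/s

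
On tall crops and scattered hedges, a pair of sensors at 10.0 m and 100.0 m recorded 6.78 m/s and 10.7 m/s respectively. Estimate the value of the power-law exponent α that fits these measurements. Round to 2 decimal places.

Power law: V₂/V₁ = (z₂/z₁)^α ⇒ α = ln(V₂/V₁) / ln(z₂/z₁)
α = ln(10.7/6.78) / ln(100.0/10.0) = ln(1.5782) / ln(10.0000)
  = 0.45627 / 2.30259 = 0.19815

α ≈ 0.20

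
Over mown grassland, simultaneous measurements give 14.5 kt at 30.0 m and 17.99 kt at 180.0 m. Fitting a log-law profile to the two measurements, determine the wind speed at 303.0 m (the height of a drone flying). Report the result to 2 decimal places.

19.00 kt

Log law: V ∝ ln(z/z₀). From the pair, with r = V₁/V₂ = 0.80600,
ln z₀ = (ln z₁ − r·ln z₂)/(1 − r) = (3.4012 − 0.80600×5.1930)/0.19400 = -4.0431 → z₀ = 0.01754 m
V₃ = V₁ · ln(z₃/z₀)/ln(z₁/z₀) = 14.5 × 9.7568/7.4443 = 19.0044 kt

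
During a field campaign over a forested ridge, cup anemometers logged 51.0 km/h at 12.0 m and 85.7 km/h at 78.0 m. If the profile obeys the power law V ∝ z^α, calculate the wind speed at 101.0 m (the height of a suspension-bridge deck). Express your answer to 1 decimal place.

92.1 km/h

First find α: α = ln(V₂/V₁)/ln(z₂/z₁) = ln(85.7/51.0)/ln(78.0/12.0) = 0.51903/1.87180 = 0.2773
Extrapolate from 78.0 m to 101.0 m: V₃ = 85.7 × (101.0/78.0)^0.2773 = 85.7 × 1.0743 = 92.0661 km/h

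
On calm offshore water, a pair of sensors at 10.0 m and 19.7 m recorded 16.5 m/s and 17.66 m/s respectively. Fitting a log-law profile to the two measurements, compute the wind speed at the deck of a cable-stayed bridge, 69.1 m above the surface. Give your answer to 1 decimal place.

19.8 m/s

Log law: V ∝ ln(z/z₀). From the pair, with r = V₁/V₂ = 0.93431,
ln z₀ = (ln z₁ − r·ln z₂)/(1 − r) = (2.3026 − 0.93431×2.9806)/0.06569 = -7.3419 → z₀ = 0.0006478 m
V₃ = V₁ · ln(z₃/z₀)/ln(z₁/z₀) = 16.5 × 11.5774/9.6444 = 19.8070 m/s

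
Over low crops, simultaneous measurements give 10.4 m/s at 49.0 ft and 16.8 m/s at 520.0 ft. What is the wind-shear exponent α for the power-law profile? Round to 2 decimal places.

α ≈ 0.20

Power law: V₂/V₁ = (z₂/z₁)^α ⇒ α = ln(V₂/V₁) / ln(z₂/z₁)
α = ln(16.8/10.4) / ln(520.0/49.0) = ln(1.6154) / ln(10.6122)
  = 0.47957 / 2.36201 = 0.20304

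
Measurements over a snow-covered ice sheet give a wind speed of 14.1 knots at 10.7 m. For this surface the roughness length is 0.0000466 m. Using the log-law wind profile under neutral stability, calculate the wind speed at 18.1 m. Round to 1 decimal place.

14.7 knots

Log law: V(z) ∝ ln(z/z₀), so V₂/V₁ = ln(z₂/z₀) / ln(z₁/z₀).
ln(18.1/0.0000466) = 12.8698, ln(10.7/0.0000466) = 12.3442
V₂ = 14.1 × 12.8698/12.3442 = 14.1 × 1.0426 = 14.7004 knots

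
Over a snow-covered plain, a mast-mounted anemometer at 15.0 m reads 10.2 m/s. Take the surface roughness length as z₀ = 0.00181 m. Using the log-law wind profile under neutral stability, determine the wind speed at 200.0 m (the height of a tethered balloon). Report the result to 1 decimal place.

13.1 m/s

Log law: V(z) ∝ ln(z/z₀), so V₂/V₁ = ln(z₂/z₀) / ln(z₁/z₀).
ln(200.0/0.00181) = 11.6127, ln(15.0/0.00181) = 9.0225
V₂ = 10.2 × 11.6127/9.0225 = 10.2 × 1.2871 = 13.1283 m/s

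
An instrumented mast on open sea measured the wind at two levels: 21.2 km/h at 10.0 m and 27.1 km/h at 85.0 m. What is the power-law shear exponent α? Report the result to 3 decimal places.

α ≈ 0.115

Power law: V₂/V₁ = (z₂/z₁)^α ⇒ α = ln(V₂/V₁) / ln(z₂/z₁)
α = ln(27.1/21.2) / ln(85.0/10.0) = ln(1.2783) / ln(8.5000)
  = 0.24553 / 2.14007 = 0.11473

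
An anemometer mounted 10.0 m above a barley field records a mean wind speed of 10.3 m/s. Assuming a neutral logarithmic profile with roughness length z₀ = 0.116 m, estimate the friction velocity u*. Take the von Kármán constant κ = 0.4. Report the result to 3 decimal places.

u* ≈ 0.924 m/s

Log law: V(z) = (u*/κ) · ln(z/z₀) ⇒ u* = κ · V / ln(z/z₀)
u* = 0.4 × 10.3 / ln(10.0/0.116) = 0.4 × 10.3 / 4.4568
   = 4.1200 / 4.4568 = 0.9244 m/s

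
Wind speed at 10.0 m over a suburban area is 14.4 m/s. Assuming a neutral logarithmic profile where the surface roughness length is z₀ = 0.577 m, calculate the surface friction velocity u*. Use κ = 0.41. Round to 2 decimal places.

u* ≈ 2.07 m/s

Log law: V(z) = (u*/κ) · ln(z/z₀) ⇒ u* = κ · V / ln(z/z₀)
u* = 0.41 × 14.4 / ln(10.0/0.577) = 0.41 × 14.4 / 2.8525
   = 5.9040 / 2.8525 = 2.0698 m/s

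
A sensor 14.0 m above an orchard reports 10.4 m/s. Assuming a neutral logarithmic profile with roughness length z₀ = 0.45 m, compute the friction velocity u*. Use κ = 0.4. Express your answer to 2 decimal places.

Log law: V(z) = (u*/κ) · ln(z/z₀) ⇒ u* = κ · V / ln(z/z₀)
u* = 0.4 × 10.4 / ln(14.0/0.45) = 0.4 × 10.4 / 3.4376
   = 4.1600 / 3.4376 = 1.2102 m/s

u* ≈ 1.21 m/s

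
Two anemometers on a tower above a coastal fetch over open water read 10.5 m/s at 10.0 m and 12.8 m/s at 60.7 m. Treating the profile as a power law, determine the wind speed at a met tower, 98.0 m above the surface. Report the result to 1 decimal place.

13.5 m/s

First find α: α = ln(V₂/V₁)/ln(z₂/z₁) = ln(12.8/10.5)/ln(60.7/10.0) = 0.19807/1.80336 = 0.1098
Extrapolate from 60.7 m to 98.0 m: V₃ = 12.8 × (98.0/60.7)^0.1098 = 12.8 × 1.0540 = 13.4915 m/s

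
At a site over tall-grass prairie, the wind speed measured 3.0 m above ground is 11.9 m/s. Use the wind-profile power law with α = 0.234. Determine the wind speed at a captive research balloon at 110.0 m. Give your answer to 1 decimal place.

27.6 m/s

Power-law profile: V₂ = V₁ · (z₂/z₁)^α
V₂ = 11.9 × (110.0/3.0)^0.234 = 11.9 × (36.6667)^0.234
    = 11.9 × 2.3229 = 27.6431 m/s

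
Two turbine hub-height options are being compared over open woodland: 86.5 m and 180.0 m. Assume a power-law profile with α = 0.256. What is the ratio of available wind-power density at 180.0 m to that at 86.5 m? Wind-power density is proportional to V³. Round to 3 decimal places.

Speed ratio: V_B/V_A = (z_B/z_A)^α = (180.0/86.5)^0.256 = (2.0809)^0.256 = 1.20635
Power-density ratio: P_B/P_A = (V_B/V_A)³ = (1.20635)³ = 1.75558

1.756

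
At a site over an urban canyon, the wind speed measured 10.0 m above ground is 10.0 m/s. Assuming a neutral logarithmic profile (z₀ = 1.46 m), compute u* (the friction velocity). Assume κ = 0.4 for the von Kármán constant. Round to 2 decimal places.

Log law: V(z) = (u*/κ) · ln(z/z₀) ⇒ u* = κ · V / ln(z/z₀)
u* = 0.4 × 10.0 / ln(10.0/1.46) = 0.4 × 10.0 / 1.9241
   = 4.0000 / 1.9241 = 2.0788 m/s

u* ≈ 2.08 m/s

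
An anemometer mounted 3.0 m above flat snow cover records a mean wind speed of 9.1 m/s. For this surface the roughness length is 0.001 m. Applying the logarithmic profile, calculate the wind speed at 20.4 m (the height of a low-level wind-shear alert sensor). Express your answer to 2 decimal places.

Log law: V(z) ∝ ln(z/z₀), so V₂/V₁ = ln(z₂/z₀) / ln(z₁/z₀).
ln(20.4/0.001) = 9.9233, ln(3.0/0.001) = 8.0064
V₂ = 9.1 × 9.9233/8.0064 = 9.1 × 1.2394 = 11.2788 m/s

11.28 m/s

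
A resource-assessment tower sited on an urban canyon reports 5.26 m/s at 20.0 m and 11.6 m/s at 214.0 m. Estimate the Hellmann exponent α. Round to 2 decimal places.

Power law: V₂/V₁ = (z₂/z₁)^α ⇒ α = ln(V₂/V₁) / ln(z₂/z₁)
α = ln(11.6/5.26) / ln(214.0/20.0) = ln(2.2053) / ln(10.7000)
  = 0.79087 / 2.37024 = 0.33367

α ≈ 0.33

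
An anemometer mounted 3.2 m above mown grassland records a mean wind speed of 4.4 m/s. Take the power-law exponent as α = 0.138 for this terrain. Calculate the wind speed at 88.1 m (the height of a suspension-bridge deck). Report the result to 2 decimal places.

Power-law profile: V₂ = V₁ · (z₂/z₁)^α
V₂ = 4.4 × (88.1/3.2)^0.138 = 4.4 × (27.5312)^0.138
    = 4.4 × 1.5801 = 6.9526 m/s

6.95 m/s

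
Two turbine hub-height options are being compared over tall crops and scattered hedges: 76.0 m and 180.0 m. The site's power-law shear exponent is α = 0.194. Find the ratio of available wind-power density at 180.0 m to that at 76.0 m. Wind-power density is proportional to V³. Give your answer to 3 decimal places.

Speed ratio: V_B/V_A = (z_B/z_A)^α = (180.0/76.0)^0.194 = (2.3684)^0.194 = 1.18207
Power-density ratio: P_B/P_A = (V_B/V_A)³ = (1.18207)³ = 1.65171

1.652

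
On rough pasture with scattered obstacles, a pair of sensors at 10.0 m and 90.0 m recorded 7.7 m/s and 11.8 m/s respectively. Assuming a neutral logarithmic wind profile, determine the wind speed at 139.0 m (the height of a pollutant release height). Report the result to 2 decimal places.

Log law: V ∝ ln(z/z₀). From the pair, with r = V₁/V₂ = 0.65254,
ln z₀ = (ln z₁ − r·ln z₂)/(1 − r) = (2.3026 − 0.65254×4.4998)/0.34746 = -1.8239 → z₀ = 0.1614 m
V₃ = V₁ · ln(z₃/z₀)/ln(z₁/z₀) = 7.7 × 6.7584/4.1265 = 12.6111 m/s

12.61 m/s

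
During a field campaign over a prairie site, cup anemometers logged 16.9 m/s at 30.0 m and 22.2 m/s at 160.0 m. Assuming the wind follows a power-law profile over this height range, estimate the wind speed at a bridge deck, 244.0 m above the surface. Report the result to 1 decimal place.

First find α: α = ln(V₂/V₁)/ln(z₂/z₁) = ln(22.2/16.9)/ln(160.0/30.0) = 0.27278/1.67398 = 0.1630
Extrapolate from 160.0 m to 244.0 m: V₃ = 22.2 × (244.0/160.0)^0.1630 = 22.2 × 1.0712 = 23.7803 m/s

23.8 m/s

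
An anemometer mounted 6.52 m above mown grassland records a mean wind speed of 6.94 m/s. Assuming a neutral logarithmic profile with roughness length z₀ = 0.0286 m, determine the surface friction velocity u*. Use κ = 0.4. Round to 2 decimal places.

u* ≈ 0.51 m/s

Log law: V(z) = (u*/κ) · ln(z/z₀) ⇒ u* = κ · V / ln(z/z₀)
u* = 0.4 × 6.94 / ln(6.52/0.0286) = 0.4 × 6.94 / 5.4292
   = 2.7760 / 5.4292 = 0.5113 m/s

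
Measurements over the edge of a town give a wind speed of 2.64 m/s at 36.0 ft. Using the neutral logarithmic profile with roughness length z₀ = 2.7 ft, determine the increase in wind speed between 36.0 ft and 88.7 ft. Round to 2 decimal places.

Log law: V₂ = V₁ · ln(z₂/z₀)/ln(z₁/z₀) = 2.64 × 3.4920/2.5903 = 3.5591 m/s
ΔV = 3.5591 − 2.64 = 0.9191 m/s

0.92 m/s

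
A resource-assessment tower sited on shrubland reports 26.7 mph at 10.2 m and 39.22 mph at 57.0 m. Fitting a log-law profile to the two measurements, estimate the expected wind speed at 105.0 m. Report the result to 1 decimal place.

Log law: V ∝ ln(z/z₀). From the pair, with r = V₁/V₂ = 0.68078,
ln z₀ = (ln z₁ − r·ln z₂)/(1 − r) = (2.3224 − 0.68078×4.0431)/0.31922 = -1.3471 → z₀ = 0.2600 m
V₃ = V₁ · ln(z₃/z₀)/ln(z₁/z₀) = 26.7 × 6.0010/3.6695 = 43.6651 mph

43.7 mph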